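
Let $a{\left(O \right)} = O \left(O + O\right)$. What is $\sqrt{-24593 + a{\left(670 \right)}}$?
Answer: $3 \sqrt{97023} \approx 934.46$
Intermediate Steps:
$a{\left(O \right)} = 2 O^{2}$ ($a{\left(O \right)} = O 2 O = 2 O^{2}$)
$\sqrt{-24593 + a{\left(670 \right)}} = \sqrt{-24593 + 2 \cdot 670^{2}} = \sqrt{-24593 + 2 \cdot 448900} = \sqrt{-24593 + 897800} = \sqrt{873207} = 3 \sqrt{97023}$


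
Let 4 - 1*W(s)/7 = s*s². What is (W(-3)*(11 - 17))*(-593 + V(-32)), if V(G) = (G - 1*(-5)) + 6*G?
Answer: 1057224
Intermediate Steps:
W(s) = 28 - 7*s³ (W(s) = 28 - 7*s*s² = 28 - 7*s³)
V(G) = 5 + 7*G (V(G) = (G + 5) + 6*G = (5 + G) + 6*G = 5 + 7*G)
(W(-3)*(11 - 17))*(-593 + V(-32)) = ((28 - 7*(-3)³)*(11 - 17))*(-593 + (5 + 7*(-32))) = ((28 - 7*(-27))*(-6))*(-593 + (5 - 224)) = ((28 + 189)*(-6))*(-593 - 219) = (217*(-6))*(-812) = -1302*(-812) = 1057224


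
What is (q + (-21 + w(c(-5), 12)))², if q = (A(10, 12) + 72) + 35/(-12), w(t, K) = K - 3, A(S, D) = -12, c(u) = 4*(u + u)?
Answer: 292681/144 ≈ 2032.5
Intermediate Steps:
c(u) = 8*u (c(u) = 4*(2*u) = 8*u)
w(t, K) = -3 + K
q = 685/12 (q = (-12 + 72) + 35/(-12) = 60 + 35*(-1/12) = 60 - 35/12 = 685/12 ≈ 57.083)
(q + (-21 + w(c(-5), 12)))² = (685/12 + (-21 + (-3 + 12)))² = (685/12 + (-21 + 9))² = (685/12 - 12)² = (541/12)² = 292681/144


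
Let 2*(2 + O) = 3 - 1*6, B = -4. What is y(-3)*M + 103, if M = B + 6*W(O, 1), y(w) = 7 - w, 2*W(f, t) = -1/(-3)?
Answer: 73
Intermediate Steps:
O = -7/2 (O = -2 + (3 - 1*6)/2 = -2 + (3 - 6)/2 = -2 + (½)*(-3) = -2 - 3/2 = -7/2 ≈ -3.5000)
W(f, t) = ⅙ (W(f, t) = (-1/(-3))/2 = (-1*(-⅓))/2 = (½)*(⅓) = ⅙)
M = -3 (M = -4 + 6*(⅙) = -4 + 1 = -3)
y(-3)*M + 103 = (7 - 1*(-3))*(-3) + 103 = (7 + 3)*(-3) + 103 = 10*(-3) + 103 = -30 + 103 = 73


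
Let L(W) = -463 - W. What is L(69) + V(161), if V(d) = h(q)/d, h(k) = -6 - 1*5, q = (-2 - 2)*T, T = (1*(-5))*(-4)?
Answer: -85663/161 ≈ -532.07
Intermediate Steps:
T = 20 (T = -5*(-4) = 20)
q = -80 (q = (-2 - 2)*20 = -4*20 = -80)
h(k) = -11 (h(k) = -6 - 5 = -11)
V(d) = -11/d
L(69) + V(161) = (-463 - 1*69) - 11/161 = (-463 - 69) - 11*1/161 = -532 - 11/161 = -85663/161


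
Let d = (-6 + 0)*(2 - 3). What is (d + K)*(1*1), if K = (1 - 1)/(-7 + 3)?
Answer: 6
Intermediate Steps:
d = 6 (d = -6*(-1) = 6)
K = 0 (K = 0/(-4) = 0*(-¼) = 0)
(d + K)*(1*1) = (6 + 0)*(1*1) = 6*1 = 6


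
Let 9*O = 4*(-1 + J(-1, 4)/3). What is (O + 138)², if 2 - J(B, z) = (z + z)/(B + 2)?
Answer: 168100/9 ≈ 18678.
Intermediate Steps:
J(B, z) = 2 - 2*z/(2 + B) (J(B, z) = 2 - (z + z)/(B + 2) = 2 - 2*z/(2 + B))
O = -4/3 (O = (4*(-1 + (2*(2 - 1 - 1*4)/(2 - 1))/3))/9 = (4*(-1 + (2*(2 - 1 - 4)/1)*(⅓)))/9 = (4*(-1 + (2*1*(-3))*(⅓)))/9 = (4*(-1 - 6*⅓))/9 = (4*(-1 - 2))/9 = (4*(-3))/9 = (⅑)*(-12) = -4/3 ≈ -1.3333)
(O + 138)² = (-4/3 + 138)² = (410/3)² = 168100/9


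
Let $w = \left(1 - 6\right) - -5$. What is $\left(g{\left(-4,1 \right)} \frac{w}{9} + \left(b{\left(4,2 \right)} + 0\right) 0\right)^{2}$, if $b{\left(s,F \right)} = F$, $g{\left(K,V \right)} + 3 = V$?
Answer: $0$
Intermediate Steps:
$g{\left(K,V \right)} = -3 + V$
$w = 0$ ($w = \left(1 - 6\right) + 5 = -5 + 5 = 0$)
$\left(g{\left(-4,1 \right)} \frac{w}{9} + \left(b{\left(4,2 \right)} + 0\right) 0\right)^{2} = \left(\left(-3 + 1\right) \frac{0}{9} + \left(2 + 0\right) 0\right)^{2} = \left(- 2 \cdot 0 \cdot \frac{1}{9} + 2 \cdot 0\right)^{2} = \left(\left(-2\right) 0 + 0\right)^{2} = \left(0 + 0\right)^{2} = 0^{2} = 0$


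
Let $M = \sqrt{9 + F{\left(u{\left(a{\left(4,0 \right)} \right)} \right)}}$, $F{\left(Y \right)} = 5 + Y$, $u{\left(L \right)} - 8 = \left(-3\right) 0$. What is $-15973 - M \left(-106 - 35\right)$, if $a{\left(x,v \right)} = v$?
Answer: $-15973 + 141 \sqrt{22} \approx -15312.0$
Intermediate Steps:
$u{\left(L \right)} = 8$ ($u{\left(L \right)} = 8 - 0 = 8 + 0 = 8$)
$M = \sqrt{22}$ ($M = \sqrt{9 + \left(5 + 8\right)} = \sqrt{9 + 13} = \sqrt{22} \approx 4.6904$)
$-15973 - M \left(-106 - 35\right) = -15973 - \sqrt{22} \left(-106 - 35\right) = -15973 - \sqrt{22} \left(-141\right) = -15973 - - 141 \sqrt{22} = -15973 + 141 \sqrt{22}$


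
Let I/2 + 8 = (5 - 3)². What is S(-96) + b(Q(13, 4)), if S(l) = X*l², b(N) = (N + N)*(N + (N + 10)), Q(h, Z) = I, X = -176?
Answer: -1621920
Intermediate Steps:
I = -8 (I = -16 + 2*(5 - 3)² = -16 + 2*2² = -16 + 2*4 = -16 + 8 = -8)
Q(h, Z) = -8
b(N) = 2*N*(10 + 2*N) (b(N) = (2*N)*(N + (10 + N)) = (2*N)*(10 + 2*N) = 2*N*(10 + 2*N))
S(l) = -176*l²
S(-96) + b(Q(13, 4)) = -176*(-96)² + 4*(-8)*(5 - 8) = -176*9216 + 4*(-8)*(-3) = -1622016 + 96 = -1621920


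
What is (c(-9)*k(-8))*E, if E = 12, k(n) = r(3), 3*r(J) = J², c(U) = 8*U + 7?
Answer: -2340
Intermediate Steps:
c(U) = 7 + 8*U
r(J) = J²/3
k(n) = 3 (k(n) = (⅓)*3² = (⅓)*9 = 3)
(c(-9)*k(-8))*E = ((7 + 8*(-9))*3)*12 = ((7 - 72)*3)*12 = -65*3*12 = -195*12 = -2340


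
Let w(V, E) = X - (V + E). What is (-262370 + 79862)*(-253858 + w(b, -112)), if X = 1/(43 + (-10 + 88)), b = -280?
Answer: 5597408117580/121 ≈ 4.6260e+10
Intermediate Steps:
X = 1/121 (X = 1/(43 + 78) = 1/121 ≈ 0.0082645)
w(V, E) = 1/121 - E - V (w(V, E) = 1/121 - (V + E) = 1/121 - (E + V) = 1/121 + (-E - V) = 1/121 - E - V)
(-262370 + 79862)*(-253858 + w(b, -112)) = (-262370 + 79862)*(-253858 + (1/121 - 1*(-112) - 1*(-280))) = -182508*(-253858 + (1/121 + 112 + 280)) = -182508*(-253858 + 47433/121) = -182508*(-30669385/121) = 5597408117580/121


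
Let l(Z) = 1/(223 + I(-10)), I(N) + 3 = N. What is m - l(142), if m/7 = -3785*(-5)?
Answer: 27819749/210 ≈ 1.3248e+5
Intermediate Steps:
I(N) = -3 + N
m = 132475 (m = 7*(-3785*(-5)) = 7*18925 = 132475)
l(Z) = 1/210 (l(Z) = 1/(223 + (-3 - 10)) = 1/(223 - 13) = 1/210)
m - l(142) = 132475 - 1*1/210 = 132475 - 1/210 = 27819749/210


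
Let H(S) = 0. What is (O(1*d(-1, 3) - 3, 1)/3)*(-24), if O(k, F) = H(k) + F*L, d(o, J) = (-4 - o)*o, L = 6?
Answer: -48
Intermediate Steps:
d(o, J) = o*(-4 - o)
O(k, F) = 6*F (O(k, F) = 0 + F*6 = 0 + 6*F = 6*F)
(O(1*d(-1, 3) - 3, 1)/3)*(-24) = ((6*1)/3)*(-24) = ((⅓)*6)*(-24) = 2*(-24) = -48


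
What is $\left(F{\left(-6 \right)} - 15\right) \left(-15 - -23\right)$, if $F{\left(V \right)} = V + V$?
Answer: $-216$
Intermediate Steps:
$F{\left(V \right)} = 2 V$
$\left(F{\left(-6 \right)} - 15\right) \left(-15 - -23\right) = \left(2 \left(-6\right) - 15\right) \left(-15 - -23\right) = \left(-12 - 15\right) \left(-15 + 23\right) = \left(-27\right) 8 = -216$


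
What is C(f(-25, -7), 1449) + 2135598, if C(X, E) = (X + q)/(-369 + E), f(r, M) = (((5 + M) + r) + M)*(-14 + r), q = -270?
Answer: 96101954/45 ≈ 2.1356e+6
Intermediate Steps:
f(r, M) = (-14 + r)*(5 + r + 2*M) (f(r, M) = ((5 + M + r) + M)*(-14 + r) = (5 + r + 2*M)*(-14 + r) = (-14 + r)*(5 + r + 2*M))
C(X, E) = (-270 + X)/(-369 + E) (C(X, E) = (X - 270)/(-369 + E) = (-270 + X)/(-369 + E))
C(f(-25, -7), 1449) + 2135598 = (-270 + (-70 + (-25)² - 28*(-7) - 9*(-25) + 2*(-7)*(-25)))/(-369 + 1449) + 2135598 = (-270 + (-70 + 625 + 196 + 225 + 350))/1080 + 2135598 = (-270 + 1326)/1080 + 2135598 = (1/1080)*1056 + 2135598 = 44/45 + 2135598 = 96101954/45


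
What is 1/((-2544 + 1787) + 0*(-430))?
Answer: -1/757 ≈ -0.0013210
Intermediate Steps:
1/((-2544 + 1787) + 0*(-430)) = 1/(-757 + 0) = 1/(-757) = -1/757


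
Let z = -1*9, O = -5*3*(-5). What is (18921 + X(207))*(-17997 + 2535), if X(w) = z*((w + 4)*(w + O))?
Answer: 7987622814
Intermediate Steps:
O = 75 (O = -15*(-5) = 75)
z = -9
X(w) = -9*(4 + w)*(75 + w) (X(w) = -9*(w + 4)*(w + 75) = -9*(4 + w)*(75 + w))
(18921 + X(207))*(-17997 + 2535) = (18921 + (-2700 - 711*207 - 9*207**2))*(-17997 + 2535) = (18921 + (-2700 - 147177 - 9*42849))*(-15462) = (18921 + (-2700 - 147177 - 385641))*(-15462) = (18921 - 535518)*(-15462) = -516597*(-15462) = 7987622814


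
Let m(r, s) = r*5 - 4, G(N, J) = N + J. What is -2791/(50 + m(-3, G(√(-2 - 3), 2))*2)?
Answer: -2791/12 ≈ -232.58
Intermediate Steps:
G(N, J) = J + N
m(r, s) = -4 + 5*r (m(r, s) = 5*r - 4 = -4 + 5*r)
-2791/(50 + m(-3, G(√(-2 - 3), 2))*2) = -2791/(50 + (-4 + 5*(-3))*2) = -2791/(50 + (-4 - 15)*2) = -2791/(50 - 19*2) = -2791/(50 - 38) = -2791/12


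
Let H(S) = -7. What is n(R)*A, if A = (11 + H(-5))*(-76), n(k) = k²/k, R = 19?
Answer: -5776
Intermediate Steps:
n(k) = k
A = -304 (A = (11 - 7)*(-76) = 4*(-76) = -304)
n(R)*A = 19*(-304) = -5776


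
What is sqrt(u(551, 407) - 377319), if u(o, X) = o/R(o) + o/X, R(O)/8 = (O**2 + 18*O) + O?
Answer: I*sqrt(81227977042680435)/463980 ≈ 614.26*I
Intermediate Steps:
R(O) = 8*O**2 + 152*O (R(O) = 8*((O**2 + 18*O) + O) = 8*(O**2 + 19*O) = 8*O**2 + 152*O)
u(o, X) = 1/(8*(19 + o)) + o/X (u(o, X) = o/((8*o*(19 + o))) + o/X = o*(1/(8*o*(19 + o))) + o/X = 1/(8*(19 + o)) + o/X)
sqrt(u(551, 407) - 377319) = sqrt(((1/8)*407 + 551*(19 + 551))/(407*(19 + 551)) - 377319) = sqrt((1/407)*(407/8 + 551*570)/570 - 377319) = sqrt((1/407)*(1/570)*(407/8 + 314070) - 377319) = sqrt((1/407)*(1/570)*(2512967/8) - 377319) = sqrt(2512967/1855920 - 377319) = sqrt(-700271365513/1855920) = I*sqrt(81227977042680435)/463980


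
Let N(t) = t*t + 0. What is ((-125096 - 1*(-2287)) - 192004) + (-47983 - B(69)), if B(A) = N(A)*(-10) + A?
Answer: -315255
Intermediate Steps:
N(t) = t**2 (N(t) = t**2 + 0 = t**2)
B(A) = A - 10*A**2 (B(A) = A**2*(-10) + A = -10*A**2 + A = A - 10*A**2)
((-125096 - 1*(-2287)) - 192004) + (-47983 - B(69)) = ((-125096 - 1*(-2287)) - 192004) + (-47983 - 69*(1 - 10*69)) = ((-125096 + 2287) - 192004) + (-47983 - 69*(1 - 690)) = (-122809 - 192004) + (-47983 - 69*(-689)) = -314813 + (-47983 - 1*(-47541)) = -314813 + (-47983 + 47541) = -314813 - 442 = -315255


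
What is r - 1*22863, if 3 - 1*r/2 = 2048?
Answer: -26953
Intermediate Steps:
r = -4090 (r = 6 - 2*2048 = 6 - 4096 = -4090)
r - 1*22863 = -4090 - 1*22863 = -4090 - 22863 = -26953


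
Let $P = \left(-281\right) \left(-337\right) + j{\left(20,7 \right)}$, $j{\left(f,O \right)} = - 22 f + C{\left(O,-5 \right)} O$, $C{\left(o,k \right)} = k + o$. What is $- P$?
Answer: $-94271$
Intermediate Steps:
$j{\left(f,O \right)} = - 22 f + O \left(-5 + O\right)$ ($j{\left(f,O \right)} = - 22 f + \left(-5 + O\right) O = - 22 f + O \left(-5 + O\right)$)
$P = 94271$ ($P = \left(-281\right) \left(-337\right) + \left(\left(-22\right) 20 + 7 \left(-5 + 7\right)\right) = 94697 + \left(-440 + 7 \cdot 2\right) = 94697 + \left(-440 + 14\right) = 94697 - 426 = 94271$)
$- P = \left(-1\right) 94271 = -94271$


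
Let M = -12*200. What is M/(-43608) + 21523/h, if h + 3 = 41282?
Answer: 43235191/75003943 ≈ 0.57644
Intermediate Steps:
h = 41279 (h = -3 + 41282 = 41279)
M = -2400
M/(-43608) + 21523/h = -2400/(-43608) + 21523/41279 = -2400*(-1/43608) + 21523*(1/41279) = 100/1817 + 21523/41279 = 43235191/75003943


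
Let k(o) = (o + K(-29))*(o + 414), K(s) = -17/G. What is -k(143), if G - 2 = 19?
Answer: -1663202/21 ≈ -79200.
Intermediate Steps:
G = 21 (G = 2 + 19 = 21)
K(s) = -17/21
k(o) = (414 + o)*(-17/21 + o) (k(o) = (o - 17/21)*(o + 414) = (-17/21 + o)*(414 + o) = (414 + o)*(-17/21 + o))
-k(143) = -(-2346/7 + 143² + (8677/21)*143) = -(-2346/7 + 20449 + 1240811/21) = -1*1663202/21 = -1663202/21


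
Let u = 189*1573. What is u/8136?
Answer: 33033/904 ≈ 36.541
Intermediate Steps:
u = 297297
u/8136 = 297297/8136 = 297297*(1/8136) = 33033/904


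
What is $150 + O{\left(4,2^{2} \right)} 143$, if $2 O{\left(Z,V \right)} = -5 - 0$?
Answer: $- \frac{415}{2} \approx -207.5$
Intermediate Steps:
$O{\left(Z,V \right)} = - \frac{5}{2}$ ($O{\left(Z,V \right)} = \frac{-5 - 0}{2} = \frac{-5 + 0}{2} = \frac{1}{2} \left(-5\right) = - \frac{5}{2}$)
$150 + O{\left(4,2^{2} \right)} 143 = 150 - \frac{715}{2} = - \frac{415}{2}$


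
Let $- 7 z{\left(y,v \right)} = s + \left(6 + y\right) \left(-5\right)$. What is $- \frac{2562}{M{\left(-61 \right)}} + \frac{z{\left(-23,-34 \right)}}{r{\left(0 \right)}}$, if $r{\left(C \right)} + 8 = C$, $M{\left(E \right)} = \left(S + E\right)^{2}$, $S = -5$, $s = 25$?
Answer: $\frac{13987}{10164} \approx 1.3761$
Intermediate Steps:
$M{\left(E \right)} = \left(-5 + E\right)^{2}$
$r{\left(C \right)} = -8 + C$
$z{\left(y,v \right)} = \frac{5}{7} + \frac{5 y}{7}$ ($z{\left(y,v \right)} = - \frac{25 + \left(6 + y\right) \left(-5\right)}{7} = - \frac{25 - \left(30 + 5 y\right)}{7} = - \frac{-5 - 5 y}{7} = \frac{5}{7} + \frac{5 y}{7}$)
$- \frac{2562}{M{\left(-61 \right)}} + \frac{z{\left(-23,-34 \right)}}{r{\left(0 \right)}} = - \frac{2562}{\left(-5 - 61\right)^{2}} + \frac{\frac{5}{7} + \frac{5}{7} \left(-23\right)}{-8 + 0} = - \frac{2562}{\left(-66\right)^{2}} + \frac{\frac{5}{7} - \frac{115}{7}}{-8} = - \frac{2562}{4356} - - \frac{55}{28} = \left(-2562\right) \frac{1}{4356} + \frac{55}{28} = - \frac{427}{726} + \frac{55}{28} = \frac{13987}{10164}$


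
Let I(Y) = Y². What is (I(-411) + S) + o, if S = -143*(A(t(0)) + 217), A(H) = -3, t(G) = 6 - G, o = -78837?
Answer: 59482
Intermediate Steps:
S = -30602 (S = -143*(-3 + 217) = -143*214 = -30602)
(I(-411) + S) + o = ((-411)² - 30602) - 78837 = (168921 - 30602) - 78837 = 138319 - 78837 = 59482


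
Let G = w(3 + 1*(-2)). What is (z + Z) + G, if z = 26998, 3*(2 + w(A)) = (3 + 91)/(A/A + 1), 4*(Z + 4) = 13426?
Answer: 182185/6 ≈ 30364.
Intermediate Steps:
Z = 6705/2 (Z = -4 + (¼)*13426 = -4 + 6713/2 = 6705/2 ≈ 3352.5)
w(A) = 41/3 (w(A) = -2 + ((3 + 91)/(A/A + 1))/3 = -2 + (94/(1 + 1))/3 = -2 + (94/2)/3 = -2 + (94*(½))/3 = -2 + (⅓)*47 = -2 + 47/3 = 41/3)
G = 41/3 ≈ 13.667
(z + Z) + G = (26998 + 6705/2) + 41/3 = 60701/2 + 41/3 = 182185/6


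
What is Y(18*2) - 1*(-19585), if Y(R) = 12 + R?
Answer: 19633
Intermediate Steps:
Y(18*2) - 1*(-19585) = (12 + 18*2) - 1*(-19585) = (12 + 36) + 19585 = 48 + 19585 = 19633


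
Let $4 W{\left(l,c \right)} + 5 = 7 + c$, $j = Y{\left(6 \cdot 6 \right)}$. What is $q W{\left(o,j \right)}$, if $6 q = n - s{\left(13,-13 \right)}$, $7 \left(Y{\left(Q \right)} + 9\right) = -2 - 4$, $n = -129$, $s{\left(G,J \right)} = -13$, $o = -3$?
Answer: $\frac{1595}{42} \approx 37.976$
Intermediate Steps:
$Y{\left(Q \right)} = - \frac{69}{7}$ ($Y{\left(Q \right)} = -9 + \frac{-2 - 4}{7} = -9 + \frac{1}{7} \left(-6\right) = -9 - \frac{6}{7} = - \frac{69}{7}$)
$j = - \frac{69}{7} \approx -9.8571$
$q = - \frac{58}{3}$ ($q = \frac{-129 - -13}{6} = \frac{-129 + 13}{6} = \frac{1}{6} \left(-116\right) = - \frac{58}{3} \approx -19.333$)
$W{\left(l,c \right)} = \frac{1}{2} + \frac{c}{4}$ ($W{\left(l,c \right)} = - \frac{5}{4} + \frac{7 + c}{4} = - \frac{5}{4} + \left(\frac{7}{4} + \frac{c}{4}\right) = \frac{1}{2} + \frac{c}{4}$)
$q W{\left(o,j \right)} = - \frac{58 \left(\frac{1}{2} + \frac{1}{4} \left(- \frac{69}{7}\right)\right)}{3} = - \frac{58 \left(\frac{1}{2} - \frac{69}{28}\right)}{3} = \left(- \frac{58}{3}\right) \left(- \frac{55}{28}\right) = \frac{1595}{42}$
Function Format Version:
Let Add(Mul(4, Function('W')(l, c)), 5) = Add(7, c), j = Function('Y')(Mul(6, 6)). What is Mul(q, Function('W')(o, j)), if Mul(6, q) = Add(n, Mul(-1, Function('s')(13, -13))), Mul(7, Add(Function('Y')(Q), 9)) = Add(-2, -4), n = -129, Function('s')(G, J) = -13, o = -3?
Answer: Rational(1595, 42) ≈ 37.976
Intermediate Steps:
Function('Y')(Q) = Rational(-69, 7) (Function('Y')(Q) = Add(-9, Mul(Rational(1, 7), Add(-2, -4))) = Add(-9, Mul(Rational(1, 7), -6)) = Add(-9, Rational(-6, 7)) = Rational(-69, 7))
j = Rational(-69, 7) ≈ -9.8571
q = Rational(-58, 3) (q = Mul(Rational(1, 6), Add(-129, Mul(-1, -13))) = Mul(Rational(1, 6), Add(-129, 13)) = Mul(Rational(1, 6), -116) = Rational(-58, 3) ≈ -19.333)
Function('W')(l, c) = Add(Rational(1, 2), Mul(Rational(1, 4), c)) (Function('W')(l, c) = Add(Rational(-5, 4), Mul(Rational(1, 4), Add(7, c))) = Add(Rational(-5, 4), Add(Rational(7, 4), Mul(Rational(1, 4), c))) = Add(Rational(1, 2), Mul(Rational(1, 4), c)))
Mul(q, Function('W')(o, j)) = Mul(Rational(-58, 3), Add(Rational(1, 2), Mul(Rational(1, 4), Rational(-69, 7)))) = Mul(Rational(-58, 3), Add(Rational(1, 2), Rational(-69, 28))) = Mul(Rational(-58, 3), Rational(-55, 28)) = Rational(1595, 42)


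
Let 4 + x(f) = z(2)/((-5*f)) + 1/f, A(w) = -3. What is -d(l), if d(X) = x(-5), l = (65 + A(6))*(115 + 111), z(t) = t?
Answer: 103/25 ≈ 4.1200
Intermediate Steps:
l = 14012 (l = (65 - 3)*(115 + 111) = 62*226 = 14012)
x(f) = -4 + 3/(5*f) (x(f) = -4 + (2/((-5*f)) + 1/f) = -4 + (2*(-1/(5*f)) + 1/f) = -4 + (-2/(5*f) + 1/f) = -4 + 3/(5*f))
d(X) = -103/25 (d(X) = -4 + (⅗)/(-5) = -4 + (⅗)*(-⅕) = -4 - 3/25 = -103/25)
-d(l) = -1*(-103/25) = 103/25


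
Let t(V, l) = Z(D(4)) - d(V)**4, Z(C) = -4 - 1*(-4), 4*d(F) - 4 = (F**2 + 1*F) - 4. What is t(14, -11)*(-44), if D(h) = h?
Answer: 1337056875/4 ≈ 3.3426e+8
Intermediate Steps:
d(F) = F/4 + F**2/4 (d(F) = 1 + ((F**2 + 1*F) - 4)/4 = 1 + ((F**2 + F) - 4)/4 = 1 + ((F + F**2) - 4)/4 = 1 + (-4 + F + F**2)/4 = 1 + (-1 + F/4 + F**2/4) = F/4 + F**2/4)
Z(C) = 0 (Z(C) = -4 + 4 = 0)
t(V, l) = -V**4*(1 + V)**4/256 (t(V, l) = 0 - (V*(1 + V)/4)**4 = 0 - V**4*(1 + V)**4/256 = -V**4*(1 + V)**4/256)
t(14, -11)*(-44) = -1/256*14**4*(1 + 14)**4*(-44) = -1/256*38416*15**4*(-44) = -1/256*38416*50625*(-44) = -121550625/16*(-44) = 1337056875/4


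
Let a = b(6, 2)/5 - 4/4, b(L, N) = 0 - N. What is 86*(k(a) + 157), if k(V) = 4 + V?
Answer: 68628/5 ≈ 13726.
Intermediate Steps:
b(L, N) = -N
a = -7/5 (a = -1*2/5 - 4/4 = -2*⅕ - 4*¼ = -⅖ - 1 = -7/5 ≈ -1.4000)
86*(k(a) + 157) = 86*((4 - 7/5) + 157) = 86*(13/5 + 157) = 86*(798/5) = 68628/5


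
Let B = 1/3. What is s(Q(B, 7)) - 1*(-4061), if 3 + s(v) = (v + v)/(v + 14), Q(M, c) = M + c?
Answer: 64939/16 ≈ 4058.7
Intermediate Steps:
B = ⅓ ≈ 0.33333
s(v) = -3 + 2*v/(14 + v) (s(v) = -3 + (v + v)/(v + 14) = -3 + (2*v)/(14 + v) = -3 + 2*v/(14 + v))
s(Q(B, 7)) - 1*(-4061) = (-42 - (⅓ + 7))/(14 + (⅓ + 7)) - 1*(-4061) = (-42 - 1*22/3)/(14 + 22/3) + 4061 = (-42 - 22/3)/(64/3) + 4061 = (3/64)*(-148/3) + 4061 = -37/16 + 4061 = 64939/16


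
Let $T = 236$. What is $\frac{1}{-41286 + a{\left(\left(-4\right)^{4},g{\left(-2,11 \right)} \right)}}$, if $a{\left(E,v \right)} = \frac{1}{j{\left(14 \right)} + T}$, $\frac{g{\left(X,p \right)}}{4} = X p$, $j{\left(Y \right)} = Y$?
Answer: $- \frac{250}{10321499} \approx -2.4221 \cdot 10^{-5}$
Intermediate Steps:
$g{\left(X,p \right)} = 4 X p$
$a{\left(E,v \right)} = \frac{1}{250}$ ($a{\left(E,v \right)} = \frac{1}{14 + 236} = \frac{1}{250}$)
$\frac{1}{-41286 + a{\left(\left(-4\right)^{4},g{\left(-2,11 \right)} \right)}} = \frac{1}{-41286 + \frac{1}{250}} = \frac{1}{- \frac{10321499}{250}} = - \frac{250}{10321499}$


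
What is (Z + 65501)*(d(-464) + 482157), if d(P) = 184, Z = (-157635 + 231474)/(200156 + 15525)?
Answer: 6814221841341820/215681 ≈ 3.1594e+10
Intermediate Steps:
Z = 73839/215681 ≈ 0.34235
(Z + 65501)*(d(-464) + 482157) = (73839/215681 + 65501)*(184 + 482157) = (14127395020/215681)*482341 = 6814221841341820/215681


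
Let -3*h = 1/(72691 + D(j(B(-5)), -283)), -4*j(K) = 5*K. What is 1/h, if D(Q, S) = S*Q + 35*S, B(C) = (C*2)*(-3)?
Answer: -440391/2 ≈ -2.2020e+5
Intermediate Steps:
B(C) = -6*C (B(C) = (2*C)*(-3) = -6*C)
j(K) = -5*K/4
D(Q, S) = 35*S + Q*S (D(Q, S) = Q*S + 35*S = 35*S + Q*S)
h = -2/440391 (h = -1/(3*(72691 - 283*(35 - (-15)*(-5)/2))) = -1/(3*(72691 - 283*(35 - 5/4*30))) = -1/(3*(72691 - 283*(35 - 75/2))) = -1/(3*(72691 - 283*(-5/2))) = -1/(3*(72691 + 1415/2)) = -1/(3*146797/2) = -1/3*2/146797 = -2/440391 ≈ -4.5414e-6)
1/h = 1/(-2/440391) = -440391/2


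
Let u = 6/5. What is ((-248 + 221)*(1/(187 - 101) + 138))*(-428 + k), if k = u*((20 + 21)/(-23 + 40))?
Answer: 5789805021/3655 ≈ 1.5841e+6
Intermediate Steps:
u = 6/5 (u = 6*(⅕) = 6/5 ≈ 1.2000)
k = 246/85 (k = 6*((20 + 21)/(-23 + 40))/5 = 6*(41/17)/5 = 6*(41*(1/17))/5 = (6/5)*(41/17) = 246/85 ≈ 2.8941)
((-248 + 221)*(1/(187 - 101) + 138))*(-428 + k) = ((-248 + 221)*(1/(187 - 101) + 138))*(-428 + 246/85) = -27*(1/86 + 138)*(-36134/85) = -27*11869/86*(-36134/85) = -320463/86*(-36134/85) = 5789805021/3655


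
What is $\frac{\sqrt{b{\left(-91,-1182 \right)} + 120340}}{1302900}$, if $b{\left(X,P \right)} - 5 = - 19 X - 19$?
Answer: $\frac{\sqrt{122055}}{1302900} \approx 0.00026814$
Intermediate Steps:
$b{\left(X,P \right)} = -14 - 19 X$ ($b{\left(X,P \right)} = 5 - \left(19 + 19 X\right) = -14 - 19 X$)
$\frac{\sqrt{b{\left(-91,-1182 \right)} + 120340}}{1302900} = \frac{\sqrt{\left(-14 - -1729\right) + 120340}}{1302900} = \sqrt{\left(-14 + 1729\right) + 120340} \cdot \frac{1}{1302900} = \sqrt{1715 + 120340} \cdot \frac{1}{1302900} = \sqrt{122055} \cdot \frac{1}{1302900} = \frac{\sqrt{122055}}{1302900}$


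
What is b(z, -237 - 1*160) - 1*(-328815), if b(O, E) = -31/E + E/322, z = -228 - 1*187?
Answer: 42033589083/127834 ≈ 3.2881e+5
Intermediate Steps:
z = -415 (z = -228 - 187 = -415)
b(O, E) = -31/E + E/322 (b(O, E) = -31/E + E*(1/322) = -31/E + E/322)
b(z, -237 - 1*160) - 1*(-328815) = (-31/(-237 - 1*160) + (-237 - 1*160)/322) - 1*(-328815) = (-31/(-237 - 160) + (-237 - 160)/322) + 328815 = (-31/(-397) + (1/322)*(-397)) + 328815 = (-31*(-1/397) - 397/322) + 328815 = (31/397 - 397/322) + 328815 = -147627/127834 + 328815 = 42033589083/127834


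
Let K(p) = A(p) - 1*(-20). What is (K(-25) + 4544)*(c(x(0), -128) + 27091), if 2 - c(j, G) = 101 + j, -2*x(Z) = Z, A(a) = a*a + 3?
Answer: 140142464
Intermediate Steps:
A(a) = 3 + a**2 (A(a) = a**2 + 3 = 3 + a**2)
x(Z) = -Z/2
c(j, G) = -99 - j (c(j, G) = 2 - (101 + j) = 2 + (-101 - j) = -99 - j)
K(p) = 23 + p**2 (K(p) = (3 + p**2) - 1*(-20) = (3 + p**2) + 20 = 23 + p**2)
(K(-25) + 4544)*(c(x(0), -128) + 27091) = ((23 + (-25)**2) + 4544)*((-99 - (-1)*0/2) + 27091) = ((23 + 625) + 4544)*((-99 - 1*0) + 27091) = (648 + 4544)*((-99 + 0) + 27091) = 5192*(-99 + 27091) = 5192*26992 = 140142464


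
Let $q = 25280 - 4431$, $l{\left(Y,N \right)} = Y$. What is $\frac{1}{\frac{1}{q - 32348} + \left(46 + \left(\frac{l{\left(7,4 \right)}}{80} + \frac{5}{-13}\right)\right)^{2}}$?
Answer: $\frac{12437318400}{25978493273939} \approx 0.00047875$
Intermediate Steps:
$q = 20849$ ($q = 25280 - 4431 = 20849$)
$\frac{1}{\frac{1}{q - 32348} + \left(46 + \left(\frac{l{\left(7,4 \right)}}{80} + \frac{5}{-13}\right)\right)^{2}} = \frac{1}{\frac{1}{20849 - 32348} + \left(46 + \left(\frac{7}{80} + \frac{5}{-13}\right)\right)^{2}} = \frac{1}{\frac{1}{-11499} + \left(46 + \left(7 \cdot \frac{1}{80} + 5 \left(- \frac{1}{13}\right)\right)\right)^{2}} = \frac{1}{- \frac{1}{11499} + \left(46 + \left(\frac{7}{80} - \frac{5}{13}\right)\right)^{2}} = \frac{1}{- \frac{1}{11499} + \left(46 - \frac{309}{1040}\right)^{2}} = \frac{1}{- \frac{1}{11499} + \left(\frac{47531}{1040}\right)^{2}} = \frac{1}{- \frac{1}{11499} + \frac{2259195961}{1081600}} = \frac{1}{\frac{25978493273939}{12437318400}} = \frac{12437318400}{25978493273939}$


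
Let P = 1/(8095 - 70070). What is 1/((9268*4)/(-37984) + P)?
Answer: -147128650/143598449 ≈ -1.0246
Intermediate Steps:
P = -1/61975 (P = 1/(-61975) = -1/61975 ≈ -1.6136e-5)
1/((9268*4)/(-37984) + P) = 1/((9268*4)/(-37984) - 1/61975) = 1/(37072*(-1/37984) - 1/61975) = 1/(-2317/2374 - 1/61975) = 1/(-143598449/147128650) = -147128650/143598449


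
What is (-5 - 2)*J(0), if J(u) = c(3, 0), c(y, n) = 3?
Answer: -21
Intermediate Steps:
J(u) = 3
(-5 - 2)*J(0) = (-5 - 2)*3 = -7*3 = -21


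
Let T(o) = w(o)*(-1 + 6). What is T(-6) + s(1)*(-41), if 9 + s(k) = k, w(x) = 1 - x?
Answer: 363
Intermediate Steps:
s(k) = -9 + k
T(o) = 5 - 5*o (T(o) = (1 - o)*(-1 + 6) = (1 - o)*5 = 5 - 5*o)
T(-6) + s(1)*(-41) = (5 - 5*(-6)) + (-9 + 1)*(-41) = (5 + 30) - 8*(-41) = 35 + 328 = 363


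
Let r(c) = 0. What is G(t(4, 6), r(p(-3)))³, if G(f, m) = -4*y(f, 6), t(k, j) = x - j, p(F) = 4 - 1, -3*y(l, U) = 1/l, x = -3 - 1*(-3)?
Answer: -8/729 ≈ -0.010974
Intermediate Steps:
x = 0 (x = -3 + 3 = 0)
y(l, U) = -1/(3*l)
p(F) = 3
t(k, j) = -j (t(k, j) = 0 - j = -j)
G(f, m) = 4/(3*f) (G(f, m) = -(-4)/(3*f) = 4/(3*f))
G(t(4, 6), r(p(-3)))³ = (4/(3*((-1*6))))³ = ((4/3)/(-6))³ = ((4/3)*(-⅙))³ = (-2/9)³ = -8/729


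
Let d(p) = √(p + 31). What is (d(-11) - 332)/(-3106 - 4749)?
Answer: 332/7855 - 2*√5/7855 ≈ 0.041697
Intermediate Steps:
d(p) = √(31 + p)
(d(-11) - 332)/(-3106 - 4749) = (√(31 - 11) - 332)/(-3106 - 4749) = (√20 - 332)/(-7855) = (2*√5 - 332)*(-1/7855) = (-332 + 2*√5)*(-1/7855) = 332/7855 - 2*√5/7855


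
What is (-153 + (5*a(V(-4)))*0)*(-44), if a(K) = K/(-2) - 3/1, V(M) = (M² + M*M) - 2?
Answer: 6732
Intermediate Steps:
V(M) = -2 + 2*M² (V(M) = (M² + M²) - 2 = 2*M² - 2 = -2 + 2*M²)
a(K) = -3 - K/2 (a(K) = K*(-½) - 3*1 = -K/2 - 3 = -3 - K/2)
(-153 + (5*a(V(-4)))*0)*(-44) = (-153 + (5*(-3 - (-2 + 2*(-4)²)/2))*0)*(-44) = (-153 + (5*(-3 - (-2 + 2*16)/2))*0)*(-44) = (-153 + (5*(-3 - (-2 + 32)/2))*0)*(-44) = (-153 + (5*(-3 - ½*30))*0)*(-44) = (-153 + (5*(-3 - 15))*0)*(-44) = (-153 + (5*(-18))*0)*(-44) = (-153 - 90*0)*(-44) = (-153 + 0)*(-44) = -153*(-44) = 6732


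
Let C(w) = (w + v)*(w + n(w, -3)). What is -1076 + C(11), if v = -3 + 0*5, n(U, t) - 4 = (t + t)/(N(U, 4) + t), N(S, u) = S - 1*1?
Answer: -6740/7 ≈ -962.86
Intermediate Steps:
N(S, u) = -1 + S (N(S, u) = S - 1 = -1 + S)
n(U, t) = 4 + 2*t/(-1 + U + t) (n(U, t) = 4 + (t + t)/((-1 + U) + t) = 4 + (2*t)/(-1 + U + t) = 4 + 2*t/(-1 + U + t))
v = -3 (v = -3 + 0 = -3)
C(w) = (-3 + w)*(w + 2*(-11 + 2*w)/(-4 + w)) (C(w) = (w - 3)*(w + 2*(-2 + 2*w + 3*(-3))/(-1 + w - 3)) = (-3 + w)*(w + 2*(-2 + 2*w - 9)/(-4 + w)) = (-3 + w)*(w + 2*(-11 + 2*w)/(-4 + w)))
-1076 + C(11) = -1076 + (66 + 11**3 - 22*11 - 3*11**2)/(-4 + 11) = -1076 + (66 + 1331 - 242 - 3*121)/7 = -1076 + (66 + 1331 - 242 - 363)/7 = -1076 + (1/7)*792 = -1076 + 792/7 = -6740/7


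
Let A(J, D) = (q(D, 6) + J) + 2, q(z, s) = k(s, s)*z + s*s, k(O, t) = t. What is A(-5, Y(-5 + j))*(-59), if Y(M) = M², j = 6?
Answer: -2301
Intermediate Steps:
q(z, s) = s² + s*z (q(z, s) = s*z + s*s = s*z + s² = s² + s*z)
A(J, D) = 38 + J + 6*D (A(J, D) = (6*(6 + D) + J) + 2 = ((36 + 6*D) + J) + 2 = (36 + J + 6*D) + 2 = 38 + J + 6*D)
A(-5, Y(-5 + j))*(-59) = (38 - 5 + 6*(-5 + 6)²)*(-59) = (38 - 5 + 6*1²)*(-59) = (38 - 5 + 6*1)*(-59) = (38 - 5 + 6)*(-59) = 39*(-59) = -2301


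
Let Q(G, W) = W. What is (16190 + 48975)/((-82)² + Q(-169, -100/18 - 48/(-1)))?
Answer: 586485/60898 ≈ 9.6306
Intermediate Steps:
(16190 + 48975)/((-82)² + Q(-169, -100/18 - 48/(-1))) = (16190 + 48975)/((-82)² + (-100/18 - 48/(-1))) = 65165/(6724 + (-100*1/18 - 48*(-1))) = 65165/(6724 + (-50/9 + 48)) = 65165/(6724 + 382/9) = 65165/(60898/9) = 65165*(9/60898) = 586485/60898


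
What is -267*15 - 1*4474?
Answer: -8479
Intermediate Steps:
-267*15 - 1*4474 = -4005 - 4474 = -8479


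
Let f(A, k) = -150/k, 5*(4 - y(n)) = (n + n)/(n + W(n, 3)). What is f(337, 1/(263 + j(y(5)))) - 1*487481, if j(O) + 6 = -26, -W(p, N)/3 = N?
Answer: -522131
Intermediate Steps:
W(p, N) = -3*N
y(n) = 4 - 2*n/(5*(-9 + n)) (y(n) = 4 - (n + n)/(5*(n - 3*3)) = 4 - 2*n/(5*(n - 9)) = 4 - 2*n/(5*(-9 + n)))
j(O) = -32 (j(O) = -6 - 26 = -32)
f(337, 1/(263 + j(y(5)))) - 1*487481 = -150/(1/(263 - 32)) - 1*487481 = -150/(1/231) - 487481 = -150/1/231 - 487481 = -150*231 - 487481 = -34650 - 487481 = -522131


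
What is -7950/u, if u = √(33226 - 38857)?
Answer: 2650*I*√5631/1877 ≈ 105.94*I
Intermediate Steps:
u = I*√5631 (u = √(-5631) = I*√5631 ≈ 75.04*I)
-7950/u = -7950*(-I*√5631/5631) = -(-2650)*I*√5631/1877 = 2650*I*√5631/1877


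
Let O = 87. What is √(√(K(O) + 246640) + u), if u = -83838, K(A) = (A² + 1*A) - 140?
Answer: √(-83838 + 2*√63539) ≈ 288.68*I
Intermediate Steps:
K(A) = -140 + A + A² (K(A) = (A² + A) - 140 = (A + A²) - 140 = -140 + A + A²)
√(√(K(O) + 246640) + u) = √(√((-140 + 87 + 87²) + 246640) - 83838) = √(√((-140 + 87 + 7569) + 246640) - 83838) = √(√(7516 + 246640) - 83838) = √(√254156 - 83838) = √(2*√63539 - 83838) = √(-83838 + 2*√63539)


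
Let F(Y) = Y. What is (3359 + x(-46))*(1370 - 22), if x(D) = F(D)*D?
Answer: 7380300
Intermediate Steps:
x(D) = D**2 (x(D) = D*D = D**2)
(3359 + x(-46))*(1370 - 22) = (3359 + (-46)**2)*(1370 - 22) = (3359 + 2116)*1348 = 5475*1348 = 7380300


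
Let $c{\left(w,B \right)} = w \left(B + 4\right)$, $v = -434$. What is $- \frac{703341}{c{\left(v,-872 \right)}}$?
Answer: $- \frac{703341}{376712} \approx -1.8671$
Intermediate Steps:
$c{\left(w,B \right)} = w \left(4 + B\right)$
$- \frac{703341}{c{\left(v,-872 \right)}} = - \frac{703341}{\left(-434\right) \left(4 - 872\right)} = - \frac{703341}{\left(-434\right) \left(-868\right)} = - \frac{703341}{376712}$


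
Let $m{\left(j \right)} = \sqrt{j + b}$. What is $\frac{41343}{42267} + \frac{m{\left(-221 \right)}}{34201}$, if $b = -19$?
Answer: $\frac{13781}{14089} + \frac{4 i \sqrt{15}}{34201} \approx 0.97814 + 0.00045297 i$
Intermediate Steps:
$m{\left(j \right)} = \sqrt{-19 + j}$ ($m{\left(j \right)} = \sqrt{j - 19} = \sqrt{-19 + j}$)
$\frac{41343}{42267} + \frac{m{\left(-221 \right)}}{34201} = \frac{41343}{42267} + \frac{\sqrt{-19 - 221}}{34201} = 41343 \cdot \frac{1}{42267} + \sqrt{-240} \cdot \frac{1}{34201} = \frac{13781}{14089} + 4 i \sqrt{15} \cdot \frac{1}{34201} = \frac{13781}{14089} + \frac{4 i \sqrt{15}}{34201}$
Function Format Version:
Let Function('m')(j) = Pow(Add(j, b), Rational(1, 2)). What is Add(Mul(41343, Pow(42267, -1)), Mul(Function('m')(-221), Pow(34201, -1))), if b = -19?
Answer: Add(Rational(13781, 14089), Mul(Rational(4, 34201), I, Pow(15, Rational(1, 2)))) ≈ Add(0.97814, Mul(0.00045297, I))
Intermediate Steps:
Function('m')(j) = Pow(Add(-19, j), Rational(1, 2)) (Function('m')(j) = Pow(Add(j, -19), Rational(1, 2)) = Pow(Add(-19, j), Rational(1, 2)))
Add(Mul(41343, Pow(42267, -1)), Mul(Function('m')(-221), Pow(34201, -1))) = Add(Mul(41343, Pow(42267, -1)), Mul(Pow(Add(-19, -221), Rational(1, 2)), Pow(34201, -1))) = Add(Mul(41343, Rational(1, 42267)), Mul(Pow(-240, Rational(1, 2)), Rational(1, 34201))) = Add(Rational(13781, 14089), Mul(Mul(4, I, Pow(15, Rational(1, 2))), Rational(1, 34201))) = Add(Rational(13781, 14089), Mul(Rational(4, 34201), I, Pow(15, Rational(1, 2))))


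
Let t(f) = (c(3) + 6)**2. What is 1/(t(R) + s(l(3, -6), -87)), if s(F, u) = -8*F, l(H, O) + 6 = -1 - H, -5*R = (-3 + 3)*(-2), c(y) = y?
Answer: 1/161 ≈ 0.0062112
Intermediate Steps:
R = 0 (R = -(-3 + 3)*(-2)/5 = -0*(-2) = -1/5*0 = 0)
l(H, O) = -7 - H (l(H, O) = -6 + (-1 - H) = -7 - H)
t(f) = 81 (t(f) = (3 + 6)**2 = 9**2 = 81)
1/(t(R) + s(l(3, -6), -87)) = 1/(81 - 8*(-7 - 1*3)) = 1/(81 - 8*(-7 - 3)) = 1/(81 - 8*(-10)) = 1/(81 + 80) = 1/161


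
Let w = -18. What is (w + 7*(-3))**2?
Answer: 1521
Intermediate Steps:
(w + 7*(-3))**2 = (-18 + 7*(-3))**2 = (-18 - 21)**2 = (-39)**2 = 1521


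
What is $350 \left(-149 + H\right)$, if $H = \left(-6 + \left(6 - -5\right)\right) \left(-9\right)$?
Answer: $-67900$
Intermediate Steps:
$H = -45$ ($H = \left(-6 + \left(6 + 5\right)\right) \left(-9\right) = \left(-6 + 11\right) \left(-9\right) = 5 \left(-9\right) = -45$)
$350 \left(-149 + H\right) = 350 \left(-149 - 45\right) = 350 \left(-194\right) = -67900$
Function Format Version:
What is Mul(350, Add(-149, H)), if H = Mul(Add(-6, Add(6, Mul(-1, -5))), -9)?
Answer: -67900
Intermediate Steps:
H = -45 (H = Mul(Add(-6, Add(6, 5)), -9) = Mul(Add(-6, 11), -9) = Mul(5, -9) = -45)
Mul(350, Add(-149, H)) = Mul(350, Add(-149, -45)) = Mul(350, -194) = -67900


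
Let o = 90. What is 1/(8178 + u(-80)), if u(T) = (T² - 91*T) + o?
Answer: 1/21948 ≈ 4.5562e-5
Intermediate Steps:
u(T) = 90 + T² - 91*T (u(T) = (T² - 91*T) + 90 = 90 + T² - 91*T)
1/(8178 + u(-80)) = 1/(8178 + (90 + (-80)² - 91*(-80))) = 1/(8178 + (90 + 6400 + 7280)) = 1/(8178 + 13770) = 1/21948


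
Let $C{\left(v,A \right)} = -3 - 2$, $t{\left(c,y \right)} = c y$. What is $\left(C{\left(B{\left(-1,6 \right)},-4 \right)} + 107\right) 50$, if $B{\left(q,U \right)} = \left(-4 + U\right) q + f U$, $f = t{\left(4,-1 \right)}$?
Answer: $5100$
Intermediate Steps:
$f = -4$ ($f = 4 \left(-1\right) = -4$)
$B{\left(q,U \right)} = - 4 U + q \left(-4 + U\right)$ ($B{\left(q,U \right)} = \left(-4 + U\right) q - 4 U = q \left(-4 + U\right) - 4 U = - 4 U + q \left(-4 + U\right)$)
$C{\left(v,A \right)} = -5$
$\left(C{\left(B{\left(-1,6 \right)},-4 \right)} + 107\right) 50 = \left(-5 + 107\right) 50 = 102 \cdot 50 = 5100$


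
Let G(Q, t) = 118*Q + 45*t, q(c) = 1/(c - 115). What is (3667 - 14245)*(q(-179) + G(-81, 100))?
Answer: 2621674439/49 ≈ 5.3504e+7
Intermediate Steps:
q(c) = 1/(-115 + c)
G(Q, t) = 45*t + 118*Q
(3667 - 14245)*(q(-179) + G(-81, 100)) = (3667 - 14245)*(1/(-115 - 179) + (45*100 + 118*(-81))) = -10578*(1/(-294) + (4500 - 9558)) = -10578*(-1/294 - 5058) = -10578*(-1487053/294) = 2621674439/49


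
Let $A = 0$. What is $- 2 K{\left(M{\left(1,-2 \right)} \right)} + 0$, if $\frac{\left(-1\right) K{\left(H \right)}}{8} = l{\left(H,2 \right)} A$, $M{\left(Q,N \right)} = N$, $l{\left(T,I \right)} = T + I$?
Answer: $0$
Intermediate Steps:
$l{\left(T,I \right)} = I + T$
$K{\left(H \right)} = 0$ ($K{\left(H \right)} = - 8 \left(2 + H\right) 0 = \left(-8\right) 0 = 0$)
$- 2 K{\left(M{\left(1,-2 \right)} \right)} + 0 = \left(-2\right) 0 + 0 = 0 + 0 = 0$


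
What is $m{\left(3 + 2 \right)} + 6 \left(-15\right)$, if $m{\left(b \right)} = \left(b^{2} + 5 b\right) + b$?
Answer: $-35$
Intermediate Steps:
$m{\left(b \right)} = b^{2} + 6 b$
$m{\left(3 + 2 \right)} + 6 \left(-15\right) = \left(3 + 2\right) \left(6 + \left(3 + 2\right)\right) + 6 \left(-15\right) = 5 \left(6 + 5\right) - 90 = 5 \cdot 11 - 90 = 55 - 90 = -35$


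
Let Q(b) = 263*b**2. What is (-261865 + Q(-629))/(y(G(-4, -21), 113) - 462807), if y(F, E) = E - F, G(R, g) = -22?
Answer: -51895859/231336 ≈ -224.33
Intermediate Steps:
(-261865 + Q(-629))/(y(G(-4, -21), 113) - 462807) = (-261865 + 263*(-629)**2)/((113 - 1*(-22)) - 462807) = (-261865 + 263*395641)/((113 + 22) - 462807) = (-261865 + 104053583)/(135 - 462807) = 103791718/(-462672) = 103791718*(-1/462672) = -51895859/231336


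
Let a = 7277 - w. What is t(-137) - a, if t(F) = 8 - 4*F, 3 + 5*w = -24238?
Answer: -57846/5 ≈ -11569.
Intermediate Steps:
w = -24241/5 (w = -⅗ + (⅕)*(-24238) = -⅗ - 24238/5 = -24241/5 ≈ -4848.2)
a = 60626/5 (a = 7277 - 1*(-24241/5) = 7277 + 24241/5 = 60626/5 ≈ 12125.)
t(-137) - a = (8 - 4*(-137)) - 1*60626/5 = (8 + 548) - 60626/5 = 556 - 60626/5 = -57846/5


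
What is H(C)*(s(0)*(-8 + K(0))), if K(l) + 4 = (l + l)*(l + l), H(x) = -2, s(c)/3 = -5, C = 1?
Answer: -360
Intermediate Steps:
s(c) = -15 (s(c) = 3*(-5) = -15)
K(l) = -4 + 4*l**2 (K(l) = -4 + (l + l)*(l + l) = -4 + (2*l)*(2*l) = -4 + 4*l**2)
H(C)*(s(0)*(-8 + K(0))) = -(-30)*(-8 + (-4 + 4*0**2)) = -(-30)*(-8 + (-4 + 4*0)) = -(-30)*(-8 + (-4 + 0)) = -(-30)*(-8 - 4) = -(-30)*(-12) = -2*180 = -360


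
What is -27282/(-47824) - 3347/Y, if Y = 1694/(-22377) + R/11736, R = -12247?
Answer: 7007371827569277/2342833221512 ≈ 2991.0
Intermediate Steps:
Y = -97977301/87538824 (Y = 1694/(-22377) - 12247/11736 = 1694*(-1/22377) - 12247*1/11736 = -1694/22377 - 12247/11736 = -97977301/87538824 ≈ -1.1192)
-27282/(-47824) - 3347/Y = -27282/(-47824) - 3347/(-97977301/87538824) = -27282*(-1/47824) - 3347*(-87538824/97977301) = 13641/23912 + 292992443928/97977301 = 7007371827569277/2342833221512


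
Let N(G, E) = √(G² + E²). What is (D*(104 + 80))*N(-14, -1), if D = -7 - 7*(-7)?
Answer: 7728*√197 ≈ 1.0847e+5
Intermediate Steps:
N(G, E) = √(E² + G²)
D = 42 (D = -7 + 49 = 42)
(D*(104 + 80))*N(-14, -1) = (42*(104 + 80))*√((-1)² + (-14)²) = (42*184)*√(1 + 196) = 7728*√197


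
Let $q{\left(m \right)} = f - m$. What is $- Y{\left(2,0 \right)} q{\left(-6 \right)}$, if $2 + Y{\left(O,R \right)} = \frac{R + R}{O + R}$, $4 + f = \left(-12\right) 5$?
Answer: $-116$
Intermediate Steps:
$f = -64$ ($f = -4 - 60 = -64$)
$Y{\left(O,R \right)} = -2 + \frac{2 R}{O + R}$ ($Y{\left(O,R \right)} = -2 + \frac{R + R}{O + R} = -2 + \frac{2 R}{O + R}$)
$q{\left(m \right)} = -64 - m$
$- Y{\left(2,0 \right)} q{\left(-6 \right)} = - \frac{\left(-2\right) 2}{2 + 0} \left(-64 - -6\right) = - \frac{\left(-2\right) 2}{2} \left(-64 + 6\right) = - \frac{\left(-2\right) 2}{2} \left(-58\right) = \left(-1\right) \left(-2\right) \left(-58\right) = 2 \left(-58\right) = -116$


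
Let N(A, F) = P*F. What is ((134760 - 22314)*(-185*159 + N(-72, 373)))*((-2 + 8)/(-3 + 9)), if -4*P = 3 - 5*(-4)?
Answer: -7097535297/2 ≈ -3.5488e+9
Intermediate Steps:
P = -23/4 (P = -(3 - 5*(-4))/4 = -(3 + 20)/4 = -¼*23 = -23/4 ≈ -5.7500)
N(A, F) = -23*F/4
((134760 - 22314)*(-185*159 + N(-72, 373)))*((-2 + 8)/(-3 + 9)) = ((134760 - 22314)*(-185*159 - 23/4*373))*((-2 + 8)/(-3 + 9)) = (112446*(-29415 - 8579/4))*(6/6) = (112446*(-126239/4))*(6*(⅙)) = -7097535297/2*1 = -7097535297/2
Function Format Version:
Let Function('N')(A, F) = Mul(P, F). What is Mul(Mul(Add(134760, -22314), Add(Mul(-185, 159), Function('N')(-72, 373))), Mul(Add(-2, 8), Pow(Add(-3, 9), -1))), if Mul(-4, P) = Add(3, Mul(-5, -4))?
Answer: Rational(-7097535297, 2) ≈ -3.5488e+9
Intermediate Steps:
P = Rational(-23, 4) (P = Mul(Rational(-1, 4), Add(3, Mul(-5, -4))) = Mul(Rational(-1, 4), Add(3, 20)) = Mul(Rational(-1, 4), 23) = Rational(-23, 4) ≈ -5.7500)
Function('N')(A, F) = Mul(Rational(-23, 4), F)
Mul(Mul(Add(134760, -22314), Add(Mul(-185, 159), Function('N')(-72, 373))), Mul(Add(-2, 8), Pow(Add(-3, 9), -1))) = Mul(Mul(Add(134760, -22314), Add(Mul(-185, 159), Mul(Rational(-23, 4), 373))), Mul(Add(-2, 8), Pow(Add(-3, 9), -1))) = Mul(Mul(112446, Add(-29415, Rational(-8579, 4))), Mul(6, Pow(6, -1))) = Mul(Mul(112446, Rational(-126239, 4)), Mul(6, Rational(1, 6))) = Mul(Rational(-7097535297, 2), 1) = Rational(-7097535297, 2)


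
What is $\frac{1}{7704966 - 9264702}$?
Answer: $- \frac{1}{1559736} \approx -6.4113 \cdot 10^{-7}$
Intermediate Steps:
$\frac{1}{7704966 - 9264702} = \frac{1}{-1559736} = - \frac{1}{1559736}$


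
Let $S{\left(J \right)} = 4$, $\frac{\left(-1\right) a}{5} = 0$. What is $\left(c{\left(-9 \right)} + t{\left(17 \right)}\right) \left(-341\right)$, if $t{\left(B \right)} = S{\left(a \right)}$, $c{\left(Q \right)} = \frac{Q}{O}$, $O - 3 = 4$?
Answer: $- \frac{6479}{7} \approx -925.57$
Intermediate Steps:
$O = 7$ ($O = 3 + 4 = 7$)
$a = 0$ ($a = \left(-5\right) 0 = 0$)
$c{\left(Q \right)} = \frac{Q}{7}$
$t{\left(B \right)} = 4$
$\left(c{\left(-9 \right)} + t{\left(17 \right)}\right) \left(-341\right) = \left(\frac{1}{7} \left(-9\right) + 4\right) \left(-341\right) = \left(- \frac{9}{7} + 4\right) \left(-341\right) = \frac{19}{7} \left(-341\right) = - \frac{6479}{7}$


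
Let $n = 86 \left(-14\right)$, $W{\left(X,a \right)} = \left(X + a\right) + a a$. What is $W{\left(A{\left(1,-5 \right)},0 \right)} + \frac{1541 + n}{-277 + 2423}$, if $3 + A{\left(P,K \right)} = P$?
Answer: $- \frac{3955}{2146} \approx -1.843$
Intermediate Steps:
$A{\left(P,K \right)} = -3 + P$
$W{\left(X,a \right)} = X + a + a^{2}$ ($W{\left(X,a \right)} = \left(X + a\right) + a^{2} = X + a + a^{2}$)
$n = -1204$
$W{\left(A{\left(1,-5 \right)},0 \right)} + \frac{1541 + n}{-277 + 2423} = \left(\left(-3 + 1\right) + 0 + 0^{2}\right) + \frac{1541 - 1204}{-277 + 2423} = \left(-2 + 0 + 0\right) + \frac{337}{2146} = -2 + 337 \cdot \frac{1}{2146} = -2 + \frac{337}{2146} = - \frac{3955}{2146}$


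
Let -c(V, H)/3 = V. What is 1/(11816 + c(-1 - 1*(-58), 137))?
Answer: 1/11645 ≈ 8.5874e-5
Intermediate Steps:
c(V, H) = -3*V
1/(11816 + c(-1 - 1*(-58), 137)) = 1/(11816 - 3*(-1 - 1*(-58))) = 1/(11816 - 3*(-1 + 58)) = 1/(11816 - 3*57) = 1/(11816 - 171) = 1/11645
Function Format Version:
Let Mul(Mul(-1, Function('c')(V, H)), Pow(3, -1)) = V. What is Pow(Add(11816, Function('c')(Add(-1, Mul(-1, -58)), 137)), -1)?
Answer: Rational(1, 11645) ≈ 8.5874e-5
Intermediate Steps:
Function('c')(V, H) = Mul(-3, V)
Pow(Add(11816, Function('c')(Add(-1, Mul(-1, -58)), 137)), -1) = Pow(Add(11816, Mul(-3, Add(-1, Mul(-1, -58)))), -1) = Pow(Add(11816, Mul(-3, Add(-1, 58))), -1) = Pow(Add(11816, Mul(-3, 57)), -1) = Pow(Add(11816, -171), -1) = Pow(11645, -1) = Rational(1, 11645)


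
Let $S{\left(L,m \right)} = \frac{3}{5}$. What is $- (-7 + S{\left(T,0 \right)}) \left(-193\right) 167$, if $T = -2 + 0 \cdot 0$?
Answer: $- \frac{1031392}{5} \approx -2.0628 \cdot 10^{5}$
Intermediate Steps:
$T = -2$ ($T = -2 + 0 = -2$)
$S{\left(L,m \right)} = \frac{3}{5}$ ($S{\left(L,m \right)} = 3 \cdot \frac{1}{5} = \frac{3}{5}$)
$- (-7 + S{\left(T,0 \right)}) \left(-193\right) 167 = - (-7 + \frac{3}{5}) \left(-193\right) 167 = \left(-1\right) \left(- \frac{32}{5}\right) \left(-193\right) 167 = \frac{32}{5} \left(-193\right) 167 = \left(- \frac{6176}{5}\right) 167 = - \frac{1031392}{5}$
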